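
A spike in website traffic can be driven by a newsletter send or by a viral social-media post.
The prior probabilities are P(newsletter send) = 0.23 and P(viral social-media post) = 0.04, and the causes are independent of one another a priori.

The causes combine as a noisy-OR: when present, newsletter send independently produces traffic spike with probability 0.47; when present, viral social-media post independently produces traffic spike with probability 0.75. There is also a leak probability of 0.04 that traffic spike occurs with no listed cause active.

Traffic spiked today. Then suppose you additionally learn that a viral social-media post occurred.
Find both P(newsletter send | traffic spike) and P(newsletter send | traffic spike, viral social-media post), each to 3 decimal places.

Under noisy-OR, P(traffic spike | causes) = 1 − (1−0.04)·∏(1−qᵢ) over the active causes.
P(traffic spike) = 0.04×0.77×0.96 + 0.76×0.77×0.04 + 0.4912×0.23×0.96 + 0.8728×0.23×0.04 = 0.029568 + 0.023408 + 0.108457 + 0.008030 = 0.169463
Of this, 0.116487 comes from 0.108457 + 0.008030 (the newsletter send=true cases).
P(newsletter send | traffic spike) = 0.116487 / 0.169463 ≈ 0.687

With the extra evidence:
For the numerator, keep only newsletter send=true terms: 0.8728*0.23 = 0.200744
The normalizing constant is 0.76*0.77 + 0.8728*0.23 = 0.785944
Posterior = 0.200744 / 0.785944 ≈ 0.255

P(newsletter send | traffic spike) ≈ 0.687; P(newsletter send | traffic spike, viral social-media post) ≈ 0.255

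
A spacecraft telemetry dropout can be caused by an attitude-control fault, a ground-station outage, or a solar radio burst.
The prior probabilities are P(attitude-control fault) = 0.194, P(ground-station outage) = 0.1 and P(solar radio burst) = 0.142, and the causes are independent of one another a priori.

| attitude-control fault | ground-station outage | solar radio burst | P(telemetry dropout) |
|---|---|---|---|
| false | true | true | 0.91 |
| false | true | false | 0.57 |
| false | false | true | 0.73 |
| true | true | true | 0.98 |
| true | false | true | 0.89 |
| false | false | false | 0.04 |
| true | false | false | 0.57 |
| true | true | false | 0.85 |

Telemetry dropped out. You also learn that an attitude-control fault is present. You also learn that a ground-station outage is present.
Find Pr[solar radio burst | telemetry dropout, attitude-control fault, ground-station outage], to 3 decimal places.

Weight on solar radio burst=true, given the evidence: 0.98×0.142 = 0.139160
Normalizer over all consistent configurations: 0.85×0.858 + 0.98×0.142 = 0.868460
Posterior = 0.139160 / 0.868460 ≈ 0.160

Pr[solar radio burst | telemetry dropout, attitude-control fault, ground-station outage] ≈ 0.160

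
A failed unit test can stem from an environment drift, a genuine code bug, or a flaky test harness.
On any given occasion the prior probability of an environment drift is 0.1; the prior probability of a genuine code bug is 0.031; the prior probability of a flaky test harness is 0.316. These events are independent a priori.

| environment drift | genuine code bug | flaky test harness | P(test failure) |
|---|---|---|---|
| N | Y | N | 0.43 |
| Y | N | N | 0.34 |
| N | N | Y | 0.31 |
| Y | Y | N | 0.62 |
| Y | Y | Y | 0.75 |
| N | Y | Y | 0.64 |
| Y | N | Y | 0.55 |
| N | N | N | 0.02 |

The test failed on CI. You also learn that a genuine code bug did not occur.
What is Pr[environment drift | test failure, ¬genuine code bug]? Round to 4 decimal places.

Pr[environment drift | test failure, ¬genuine code bug] ≈ 0.2880

By total probability over the 4 (environment drift, flaky test harness) configurations:
  P(test failure | ¬genuine code bug) = 0.02·0.9·0.684 + 0.31·0.9·0.316 + 0.34·0.1·0.684 + 0.55·0.1·0.316
        = 0.012312 + 0.088164 + 0.023256 + 0.017380 = 0.141112
The terms with environment drift present sum to 0.040636, so
  P(environment drift | test failure, ¬genuine code bug) = 0.040636 / 0.141112 ≈ 0.2880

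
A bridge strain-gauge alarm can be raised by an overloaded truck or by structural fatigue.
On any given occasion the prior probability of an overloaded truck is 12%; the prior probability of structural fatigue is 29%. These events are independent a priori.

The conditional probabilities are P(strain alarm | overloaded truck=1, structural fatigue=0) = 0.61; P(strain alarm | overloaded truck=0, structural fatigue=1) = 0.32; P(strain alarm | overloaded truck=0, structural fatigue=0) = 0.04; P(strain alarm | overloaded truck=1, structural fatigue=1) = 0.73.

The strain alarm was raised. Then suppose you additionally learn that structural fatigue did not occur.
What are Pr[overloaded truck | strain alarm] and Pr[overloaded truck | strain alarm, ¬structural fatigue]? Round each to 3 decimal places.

Sum P(strain alarm|·) weighted by the priors over the 4 (overloaded truck, structural fatigue) configurations:
  P(strain alarm) = 0.04·0.88·0.71 + 0.32·0.88·0.29 + 0.61·0.12·0.71 + 0.73·0.12·0.29
        = 0.024992 + 0.081664 + 0.051972 + 0.025404 = 0.184032
Keeping only the overloaded truck-present terms gives 0.077376, so
  P(overloaded truck | strain alarm) = 0.077376 / 0.184032 ≈ 0.420

Now condition on the additional information:
For the numerator, keep only overloaded truck=true terms: 0.61×0.12 = 0.073200
The normalizing constant is 0.04×0.88 + 0.61×0.12 = 0.108400
P(overloaded truck | strain alarm, ¬structural fatigue) = 0.073200/0.108400 ≈ 0.675

Pr[overloaded truck | strain alarm] ≈ 0.420; Pr[overloaded truck | strain alarm, ¬structural fatigue] ≈ 0.675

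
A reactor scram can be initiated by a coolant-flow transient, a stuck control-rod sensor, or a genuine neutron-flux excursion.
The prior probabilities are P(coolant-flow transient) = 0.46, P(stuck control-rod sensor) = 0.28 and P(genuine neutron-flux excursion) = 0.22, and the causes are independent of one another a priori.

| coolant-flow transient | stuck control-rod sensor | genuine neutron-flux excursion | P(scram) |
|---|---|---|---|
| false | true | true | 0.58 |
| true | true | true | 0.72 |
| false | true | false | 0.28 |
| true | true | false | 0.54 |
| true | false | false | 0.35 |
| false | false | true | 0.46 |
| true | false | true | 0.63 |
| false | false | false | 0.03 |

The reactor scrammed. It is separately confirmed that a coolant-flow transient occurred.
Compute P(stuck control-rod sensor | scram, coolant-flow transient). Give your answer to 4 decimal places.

For the numerator, keep only stuck control-rod sensor=true terms: 0.117936 + 0.044352 = 0.162288
The normalizing constant is 0.35·0.72·0.78 + 0.63·0.72·0.22 + 0.54·0.28·0.78 + 0.72·0.28·0.22 = 0.458640
P(stuck control-rod sensor | scram, coolant-flow transient) = 0.162288/0.458640 ≈ 0.3538

P(stuck control-rod sensor | scram, coolant-flow transient) ≈ 0.3538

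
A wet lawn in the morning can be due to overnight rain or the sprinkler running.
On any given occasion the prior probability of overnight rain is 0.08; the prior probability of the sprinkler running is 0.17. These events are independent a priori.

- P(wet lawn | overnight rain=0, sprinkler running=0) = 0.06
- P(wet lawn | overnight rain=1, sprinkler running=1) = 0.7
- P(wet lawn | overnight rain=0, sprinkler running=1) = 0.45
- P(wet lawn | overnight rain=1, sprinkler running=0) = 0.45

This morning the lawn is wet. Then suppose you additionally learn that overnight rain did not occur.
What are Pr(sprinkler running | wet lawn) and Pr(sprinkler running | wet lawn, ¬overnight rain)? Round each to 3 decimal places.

P(wet lawn) = 0.06·0.92·0.83 + 0.45·0.92·0.17 + 0.45·0.08·0.83 + 0.7·0.08·0.17 = 0.045816 + 0.070380 + 0.029880 + 0.009520 = 0.155596
The sprinkler running-present share is 0.070380 + 0.009520 = 0.079900.
So P(sprinkler running | wet lawn) = 0.079900/0.155596 ≈ 0.514.

With the extra evidence:
P(wet lawn | ¬overnight rain) = 0.06*0.83 + 0.45*0.17 = 0.049800 + 0.076500 = 0.126300
Restricting to configurations with sprinkler running present: 0.45*0.17 = 0.076500.
So P(sprinkler running | wet lawn, ¬overnight rain) = 0.076500/0.126300 ≈ 0.606.
Ruling out overnight rain raises the posterior on sprinkler running — the flip side of explaining away.

Pr(sprinkler running | wet lawn) ≈ 0.514; Pr(sprinkler running | wet lawn, ¬overnight rain) ≈ 0.606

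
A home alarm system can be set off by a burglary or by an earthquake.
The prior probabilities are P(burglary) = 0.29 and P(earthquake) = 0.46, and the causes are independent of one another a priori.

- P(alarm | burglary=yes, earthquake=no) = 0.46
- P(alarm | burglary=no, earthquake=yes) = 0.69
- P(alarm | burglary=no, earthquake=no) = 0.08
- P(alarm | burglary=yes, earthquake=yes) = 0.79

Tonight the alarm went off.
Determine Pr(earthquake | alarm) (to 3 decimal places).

P(alarm) = 0.08×0.71×0.54 + 0.69×0.71×0.46 + 0.46×0.29×0.54 + 0.79×0.29×0.46 = 0.030672 + 0.225354 + 0.072036 + 0.105386 = 0.433448
Of this, 0.330740 comes from 0.225354 + 0.105386 (the earthquake=true cases).
So P(earthquake | alarm) = 0.330740/0.433448 ≈ 0.763.

Pr(earthquake | alarm) ≈ 0.763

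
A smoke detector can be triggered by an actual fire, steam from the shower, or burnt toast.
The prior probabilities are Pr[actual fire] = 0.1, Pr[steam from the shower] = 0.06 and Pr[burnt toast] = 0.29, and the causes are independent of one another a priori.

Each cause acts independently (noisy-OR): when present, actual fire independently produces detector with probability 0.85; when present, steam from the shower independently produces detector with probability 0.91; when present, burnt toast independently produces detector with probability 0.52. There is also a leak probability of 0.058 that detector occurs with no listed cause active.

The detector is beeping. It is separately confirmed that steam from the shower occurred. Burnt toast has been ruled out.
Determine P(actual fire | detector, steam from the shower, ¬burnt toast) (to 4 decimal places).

P(actual fire | detector, steam from the shower, ¬burnt toast) ≈ 0.1070

Under noisy-OR, P(detector | causes) = 1 − (1−0.058)·∏(1−qᵢ) over the active causes.
By total probability over both values of actual fire:
  P(detector | steam from the shower, ¬burnt toast) = 0.91522*0.9 + 0.987283*0.1
        = 0.823698 + 0.098728 = 0.922426
The terms with actual fire present sum to 0.098728, so
  P(actual fire | detector, steam from the shower, ¬burnt toast) = 0.098728 / 0.922426 ≈ 0.1070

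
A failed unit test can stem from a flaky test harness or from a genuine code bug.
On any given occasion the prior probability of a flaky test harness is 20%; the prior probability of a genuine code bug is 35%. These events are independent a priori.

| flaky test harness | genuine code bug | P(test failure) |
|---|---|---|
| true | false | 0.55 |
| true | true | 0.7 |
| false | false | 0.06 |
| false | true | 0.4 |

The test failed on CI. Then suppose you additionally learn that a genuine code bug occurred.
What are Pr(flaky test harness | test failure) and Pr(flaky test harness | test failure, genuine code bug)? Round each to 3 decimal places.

Pr(flaky test harness | test failure) ≈ 0.457; Pr(flaky test harness | test failure, genuine code bug) ≈ 0.304

For the numerator, keep only flaky test harness=true terms: 0.071500 + 0.049000 = 0.120500
Denominator P(test failure): 0.06*0.8*0.65 + 0.4*0.8*0.35 + 0.55*0.2*0.65 + 0.7*0.2*0.35 = 0.263700
Posterior = 0.120500 / 0.263700 ≈ 0.457

Now condition on the additional information:
P(test failure | genuine code bug) = 0.4*0.8 + 0.7*0.2 = 0.320000 + 0.140000 = 0.460000
The flaky test harness-present share is 0.7*0.2 = 0.140000.
Hence the posterior is 0.140000/0.460000 ≈ 0.304.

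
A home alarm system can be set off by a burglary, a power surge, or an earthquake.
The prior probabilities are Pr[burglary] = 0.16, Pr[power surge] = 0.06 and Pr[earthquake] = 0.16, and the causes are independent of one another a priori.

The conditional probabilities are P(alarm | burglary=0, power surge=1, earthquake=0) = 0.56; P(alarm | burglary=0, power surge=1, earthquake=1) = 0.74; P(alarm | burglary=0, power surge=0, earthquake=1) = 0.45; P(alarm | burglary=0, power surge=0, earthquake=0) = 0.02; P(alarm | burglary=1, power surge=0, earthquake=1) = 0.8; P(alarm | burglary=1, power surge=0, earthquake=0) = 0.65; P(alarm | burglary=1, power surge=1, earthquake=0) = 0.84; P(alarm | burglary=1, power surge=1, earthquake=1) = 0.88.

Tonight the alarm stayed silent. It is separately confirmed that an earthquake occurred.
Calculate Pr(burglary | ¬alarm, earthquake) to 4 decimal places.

Pr(burglary | ¬alarm, earthquake) ≈ 0.0653

Enumerate the 4 (burglary, power surge) configurations and weight by the priors:
  P(¬alarm | earthquake) = 0.55×0.84×0.94 + 0.26×0.84×0.06 + 0.2×0.16×0.94 + 0.12×0.16×0.06
        = 0.434280 + 0.013104 + 0.030080 + 0.001152 = 0.478616
Keeping only the burglary-present terms gives 0.031232, so
  P(burglary | ¬alarm, earthquake) = 0.031232 / 0.478616 ≈ 0.0653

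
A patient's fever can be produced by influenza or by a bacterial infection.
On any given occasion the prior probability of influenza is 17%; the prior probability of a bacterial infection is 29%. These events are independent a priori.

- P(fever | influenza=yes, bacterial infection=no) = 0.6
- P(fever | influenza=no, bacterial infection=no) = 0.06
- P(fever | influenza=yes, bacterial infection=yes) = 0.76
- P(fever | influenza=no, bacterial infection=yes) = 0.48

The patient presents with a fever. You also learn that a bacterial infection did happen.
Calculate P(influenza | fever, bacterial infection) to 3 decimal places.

P(fever | bacterial infection) = 0.48×0.83 + 0.76×0.17 = 0.398400 + 0.129200 = 0.527600
Restricting to configurations with influenza present: 0.76×0.17 = 0.129200.
P(influenza | fever, bacterial infection) = 0.129200 / 0.527600 ≈ 0.245

P(influenza | fever, bacterial infection) ≈ 0.245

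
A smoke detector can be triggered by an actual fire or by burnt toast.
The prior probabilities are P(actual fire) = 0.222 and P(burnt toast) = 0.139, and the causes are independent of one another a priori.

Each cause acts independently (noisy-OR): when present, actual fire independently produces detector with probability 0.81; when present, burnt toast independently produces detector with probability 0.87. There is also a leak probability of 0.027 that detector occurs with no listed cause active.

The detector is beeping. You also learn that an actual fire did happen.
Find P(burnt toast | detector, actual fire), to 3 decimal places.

Under noisy-OR, P(detector | causes) = 1 − (1−0.027)·∏(1−qᵢ) over the active causes.
Sum P(detector|·) weighted by the priors over both values of burnt toast:
  P(detector | actual fire) = 0.81513×0.861 + 0.975967×0.139
        = 0.701827 + 0.135659 = 0.837486
Keeping only the burnt toast-present terms gives 0.135659, so
  P(burnt toast | detector, actual fire) = 0.135659 / 0.837486 ≈ 0.162

P(burnt toast | detector, actual fire) ≈ 0.162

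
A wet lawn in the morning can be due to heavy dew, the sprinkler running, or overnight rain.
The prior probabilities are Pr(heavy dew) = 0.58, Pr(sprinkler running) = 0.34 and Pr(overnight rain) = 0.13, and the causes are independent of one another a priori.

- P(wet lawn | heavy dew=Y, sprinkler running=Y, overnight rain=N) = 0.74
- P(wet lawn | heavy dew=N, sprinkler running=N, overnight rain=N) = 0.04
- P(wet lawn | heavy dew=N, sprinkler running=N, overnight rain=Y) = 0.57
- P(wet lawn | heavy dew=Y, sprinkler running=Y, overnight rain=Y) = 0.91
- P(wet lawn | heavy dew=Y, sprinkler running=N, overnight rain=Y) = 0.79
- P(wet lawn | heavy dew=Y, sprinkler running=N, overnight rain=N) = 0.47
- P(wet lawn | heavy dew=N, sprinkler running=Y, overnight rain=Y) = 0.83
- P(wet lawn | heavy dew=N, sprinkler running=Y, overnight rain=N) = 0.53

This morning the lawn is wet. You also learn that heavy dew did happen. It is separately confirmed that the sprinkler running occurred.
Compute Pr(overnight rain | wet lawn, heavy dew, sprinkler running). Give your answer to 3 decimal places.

Pr(overnight rain | wet lawn, heavy dew, sprinkler running) ≈ 0.155

Numerator (weight on configurations with overnight rain): 0.91×0.13 = 0.118300
Denominator P(wet lawn | heavy dew, sprinkler running): 0.74×0.87 + 0.91×0.13 = 0.762100
Posterior = 0.118300 / 0.762100 ≈ 0.155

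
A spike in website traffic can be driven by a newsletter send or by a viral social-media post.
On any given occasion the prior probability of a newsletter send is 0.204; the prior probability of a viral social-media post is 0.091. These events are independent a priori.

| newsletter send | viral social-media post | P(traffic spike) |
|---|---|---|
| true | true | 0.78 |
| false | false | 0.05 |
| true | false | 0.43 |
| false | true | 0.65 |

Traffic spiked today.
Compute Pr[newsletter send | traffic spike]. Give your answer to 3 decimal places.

By total probability over the 4 (newsletter send, viral social-media post) configurations:
  P(traffic spike) = 0.05×0.796×0.909 + 0.65×0.796×0.091 + 0.43×0.204×0.909 + 0.78×0.204×0.091
        = 0.036178 + 0.047083 + 0.079737 + 0.014480 = 0.177478
Configurations with newsletter send contribute 0.094217, so
  P(newsletter send | traffic spike) = 0.094217 / 0.177478 ≈ 0.531

Pr[newsletter send | traffic spike] ≈ 0.531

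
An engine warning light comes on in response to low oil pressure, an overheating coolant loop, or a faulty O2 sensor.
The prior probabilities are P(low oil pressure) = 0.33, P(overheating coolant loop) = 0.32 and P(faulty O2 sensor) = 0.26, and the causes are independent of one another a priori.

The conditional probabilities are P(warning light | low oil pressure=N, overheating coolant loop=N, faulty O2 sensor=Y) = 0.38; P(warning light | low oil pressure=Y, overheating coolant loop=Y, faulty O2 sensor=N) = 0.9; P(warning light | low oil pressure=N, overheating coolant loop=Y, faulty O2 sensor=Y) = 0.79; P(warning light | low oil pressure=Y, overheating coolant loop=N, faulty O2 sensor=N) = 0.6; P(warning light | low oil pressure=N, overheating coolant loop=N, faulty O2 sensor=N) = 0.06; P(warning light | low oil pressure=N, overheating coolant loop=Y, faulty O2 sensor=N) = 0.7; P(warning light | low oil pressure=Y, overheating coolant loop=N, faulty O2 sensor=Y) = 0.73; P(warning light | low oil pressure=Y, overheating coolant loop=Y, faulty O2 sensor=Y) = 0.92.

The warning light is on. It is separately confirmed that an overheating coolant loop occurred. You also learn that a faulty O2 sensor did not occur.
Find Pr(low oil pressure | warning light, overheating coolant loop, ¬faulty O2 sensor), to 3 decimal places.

For the numerator, keep only low oil pressure=true terms: 0.9·0.33 = 0.297000
Normalizer over all consistent configurations: 0.7·0.67 + 0.9·0.33 = 0.766000
P(low oil pressure | warning light, overheating coolant loop, ¬faulty O2 sensor) = 0.297000/0.766000 ≈ 0.388

Pr(low oil pressure | warning light, overheating coolant loop, ¬faulty O2 sensor) ≈ 0.388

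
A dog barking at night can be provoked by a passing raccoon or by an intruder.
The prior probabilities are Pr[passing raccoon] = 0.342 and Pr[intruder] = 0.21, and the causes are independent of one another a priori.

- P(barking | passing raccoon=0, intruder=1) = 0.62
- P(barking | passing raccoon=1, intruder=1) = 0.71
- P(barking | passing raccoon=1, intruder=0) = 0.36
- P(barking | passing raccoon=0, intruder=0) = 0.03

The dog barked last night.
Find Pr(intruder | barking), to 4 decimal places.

Pr(intruder | barking) ≈ 0.5477

Numerator (weight on configurations with intruder): 0.085672 + 0.050992 = 0.136664
Denominator P(barking): 0.03*0.658*0.79 + 0.62*0.658*0.21 + 0.36*0.342*0.79 + 0.71*0.342*0.21 = 0.249524
P(intruder | barking) = 0.136664/0.249524 ≈ 0.5477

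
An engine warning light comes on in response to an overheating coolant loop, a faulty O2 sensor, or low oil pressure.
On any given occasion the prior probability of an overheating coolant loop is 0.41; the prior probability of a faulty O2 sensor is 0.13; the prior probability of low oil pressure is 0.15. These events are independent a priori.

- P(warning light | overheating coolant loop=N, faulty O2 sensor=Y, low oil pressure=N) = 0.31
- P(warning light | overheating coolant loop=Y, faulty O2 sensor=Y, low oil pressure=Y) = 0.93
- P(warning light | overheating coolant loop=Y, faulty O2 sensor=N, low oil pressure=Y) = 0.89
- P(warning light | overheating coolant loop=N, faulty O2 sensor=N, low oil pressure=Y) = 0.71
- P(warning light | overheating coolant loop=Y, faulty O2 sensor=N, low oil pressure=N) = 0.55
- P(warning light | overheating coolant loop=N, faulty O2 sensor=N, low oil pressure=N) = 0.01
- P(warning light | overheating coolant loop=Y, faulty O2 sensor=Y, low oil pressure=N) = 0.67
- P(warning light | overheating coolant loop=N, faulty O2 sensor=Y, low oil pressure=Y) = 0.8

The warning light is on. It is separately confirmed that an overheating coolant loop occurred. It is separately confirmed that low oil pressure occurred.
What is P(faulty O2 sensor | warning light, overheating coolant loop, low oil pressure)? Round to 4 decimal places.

P(faulty O2 sensor | warning light, overheating coolant loop, low oil pressure) ≈ 0.1351

Weight on faulty O2 sensor=true, given the evidence: 0.93·0.13 = 0.120900
Denominator P(warning light | overheating coolant loop, low oil pressure): 0.89·0.87 + 0.93·0.13 = 0.895200
P(faulty O2 sensor | warning light, overheating coolant loop, low oil pressure) = 0.120900/0.895200 ≈ 0.1351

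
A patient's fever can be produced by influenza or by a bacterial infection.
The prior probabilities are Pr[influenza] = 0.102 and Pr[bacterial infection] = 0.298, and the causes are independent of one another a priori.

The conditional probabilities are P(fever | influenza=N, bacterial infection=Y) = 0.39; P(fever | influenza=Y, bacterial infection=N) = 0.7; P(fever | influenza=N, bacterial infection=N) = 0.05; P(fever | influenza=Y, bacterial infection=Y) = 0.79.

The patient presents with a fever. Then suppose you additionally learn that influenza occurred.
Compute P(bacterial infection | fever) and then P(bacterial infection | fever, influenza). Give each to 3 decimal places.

Weight on bacterial infection=true, given the evidence: 0.104366 + 0.024013 = 0.128379
The normalizing constant is 0.05×0.898×0.702 + 0.39×0.898×0.298 + 0.7×0.102×0.702 + 0.79×0.102×0.298 = 0.210022
P(bacterial infection | fever) = 0.128379/0.210022 ≈ 0.611

Now condition on the additional information:
For the numerator, keep only bacterial infection=true terms: 0.79·0.298 = 0.235420
Normalizer over all consistent configurations: 0.7·0.702 + 0.79·0.298 = 0.726820
P(bacterial infection | fever, influenza) = 0.235420/0.726820 ≈ 0.324
Conditioning on influenza lowers the posterior on bacterial infection: the classic explaining-away effect in a common-effect structure.

P(bacterial infection | fever) ≈ 0.611; P(bacterial infection | fever, influenza) ≈ 0.324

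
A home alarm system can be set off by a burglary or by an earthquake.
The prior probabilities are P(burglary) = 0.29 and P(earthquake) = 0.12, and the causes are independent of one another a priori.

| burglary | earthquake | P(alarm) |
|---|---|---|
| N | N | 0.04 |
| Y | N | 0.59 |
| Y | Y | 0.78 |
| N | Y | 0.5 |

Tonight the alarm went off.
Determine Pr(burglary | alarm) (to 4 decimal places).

By total probability over the 4 (burglary, earthquake) configurations:
  P(alarm) = 0.04·0.71·0.88 + 0.5·0.71·0.12 + 0.59·0.29·0.88 + 0.78·0.29·0.12
        = 0.024992 + 0.042600 + 0.150568 + 0.027144 = 0.245304
Keeping only the burglary-present terms gives 0.177712, so
  P(burglary | alarm) = 0.177712 / 0.245304 ≈ 0.7245

Pr(burglary | alarm) ≈ 0.7245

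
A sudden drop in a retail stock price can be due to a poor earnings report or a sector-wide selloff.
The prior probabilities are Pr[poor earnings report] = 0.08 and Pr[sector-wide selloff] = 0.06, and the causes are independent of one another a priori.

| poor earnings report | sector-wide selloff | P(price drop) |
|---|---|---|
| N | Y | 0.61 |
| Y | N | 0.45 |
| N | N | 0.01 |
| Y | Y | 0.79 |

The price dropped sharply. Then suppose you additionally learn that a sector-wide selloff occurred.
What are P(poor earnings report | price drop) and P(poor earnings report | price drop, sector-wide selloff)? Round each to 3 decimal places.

P(poor earnings report | price drop) ≈ 0.471; P(poor earnings report | price drop, sector-wide selloff) ≈ 0.101

Weight on poor earnings report=true, given the evidence: 0.033840 + 0.003792 = 0.037632
Denominator P(price drop): 0.01·0.92·0.94 + 0.61·0.92·0.06 + 0.45·0.08·0.94 + 0.79·0.08·0.06 = 0.079952
P(poor earnings report | price drop) = 0.037632/0.079952 ≈ 0.471

With the extra evidence:
Numerator (weight on configurations with poor earnings report): 0.79×0.08 = 0.063200
Normalizer over all consistent configurations: 0.61×0.92 + 0.79×0.08 = 0.624400
P(poor earnings report | price drop, sector-wide selloff) = 0.063200/0.624400 ≈ 0.101
This is intercausal reasoning (explaining away): once sector-wide selloff accounts for the price drop, poor earnings report becomes less likely.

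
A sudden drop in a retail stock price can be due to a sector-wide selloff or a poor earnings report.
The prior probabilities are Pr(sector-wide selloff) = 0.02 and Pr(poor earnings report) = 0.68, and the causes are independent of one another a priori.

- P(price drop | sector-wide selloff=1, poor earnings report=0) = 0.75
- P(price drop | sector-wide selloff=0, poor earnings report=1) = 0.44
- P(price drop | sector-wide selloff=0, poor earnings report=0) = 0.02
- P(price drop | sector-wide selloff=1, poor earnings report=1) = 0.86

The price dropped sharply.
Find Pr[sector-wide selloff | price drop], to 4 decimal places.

Pr[sector-wide selloff | price drop] ≈ 0.0522

Numerator (weight on configurations with sector-wide selloff): 0.004800 + 0.011696 = 0.016496
The normalizing constant is 0.02·0.98·0.32 + 0.44·0.98·0.68 + 0.75·0.02·0.32 + 0.86·0.02·0.68 = 0.315984
P(sector-wide selloff | price drop) = 0.016496/0.315984 ≈ 0.0522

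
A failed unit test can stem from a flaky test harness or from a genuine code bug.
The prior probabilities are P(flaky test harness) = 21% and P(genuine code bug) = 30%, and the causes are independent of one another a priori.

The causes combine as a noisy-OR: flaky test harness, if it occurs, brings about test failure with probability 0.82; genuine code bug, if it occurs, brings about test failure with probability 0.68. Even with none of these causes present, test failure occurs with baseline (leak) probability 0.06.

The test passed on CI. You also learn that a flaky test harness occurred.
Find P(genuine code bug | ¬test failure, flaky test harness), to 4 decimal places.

P(genuine code bug | ¬test failure, flaky test harness) ≈ 0.1206

Under noisy-OR, P(test failure | causes) = 1 − (1−0.06)·∏(1−qᵢ) over the active causes.
Enumerate both values of genuine code bug and weight by the priors:
  P(¬test failure | flaky test harness) = 0.1692*0.7 + 0.054144*0.3
        = 0.118440 + 0.016243 = 0.134683
Keeping only the genuine code bug-present terms gives 0.016243, so
  P(genuine code bug | ¬test failure, flaky test harness) = 0.016243 / 0.134683 ≈ 0.1206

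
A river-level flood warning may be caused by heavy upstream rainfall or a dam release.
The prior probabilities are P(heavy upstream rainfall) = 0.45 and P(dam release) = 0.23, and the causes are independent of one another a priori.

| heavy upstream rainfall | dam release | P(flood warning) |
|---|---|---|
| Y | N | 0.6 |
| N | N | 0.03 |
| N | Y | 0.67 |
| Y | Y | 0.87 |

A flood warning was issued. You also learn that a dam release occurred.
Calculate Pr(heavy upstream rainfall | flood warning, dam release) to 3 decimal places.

P(flood warning | dam release) = 0.67*0.55 + 0.87*0.45 = 0.368500 + 0.391500 = 0.760000
The heavy upstream rainfall-present share is 0.87*0.45 = 0.391500.
So P(heavy upstream rainfall | flood warning, dam release) = 0.391500/0.760000 ≈ 0.515.

Pr(heavy upstream rainfall | flood warning, dam release) ≈ 0.515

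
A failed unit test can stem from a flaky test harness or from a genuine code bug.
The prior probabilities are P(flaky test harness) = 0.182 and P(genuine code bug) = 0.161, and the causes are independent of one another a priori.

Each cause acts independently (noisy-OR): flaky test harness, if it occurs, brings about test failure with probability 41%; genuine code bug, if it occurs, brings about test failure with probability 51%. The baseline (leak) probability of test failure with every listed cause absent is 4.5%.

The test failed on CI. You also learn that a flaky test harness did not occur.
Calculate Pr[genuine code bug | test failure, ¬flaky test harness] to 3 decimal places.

Under noisy-OR, P(test failure | causes) = 1 − (1−0.045)·∏(1−qᵢ) over the active causes.
For the numerator, keep only genuine code bug=true terms: 0.53205·0.161 = 0.085660
Normalizer over all consistent configurations: 0.045·0.839 + 0.53205·0.161 = 0.123415
P(genuine code bug | test failure, ¬flaky test harness) = 0.085660/0.123415 ≈ 0.694

Pr[genuine code bug | test failure, ¬flaky test harness] ≈ 0.694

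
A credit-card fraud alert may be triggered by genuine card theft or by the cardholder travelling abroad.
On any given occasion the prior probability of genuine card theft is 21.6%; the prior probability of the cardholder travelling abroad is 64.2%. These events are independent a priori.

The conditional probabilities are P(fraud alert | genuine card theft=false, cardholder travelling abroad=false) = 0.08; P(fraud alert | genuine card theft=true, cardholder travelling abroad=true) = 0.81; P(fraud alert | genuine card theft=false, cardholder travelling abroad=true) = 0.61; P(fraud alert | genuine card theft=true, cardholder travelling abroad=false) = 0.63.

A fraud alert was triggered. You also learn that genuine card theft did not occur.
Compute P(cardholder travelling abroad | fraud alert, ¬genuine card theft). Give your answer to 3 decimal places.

P(cardholder travelling abroad | fraud alert, ¬genuine card theft) ≈ 0.932

Weight on cardholder travelling abroad=true, given the evidence: 0.61×0.642 = 0.391620
Denominator P(fraud alert | ¬genuine card theft): 0.08×0.358 + 0.61×0.642 = 0.420260
Posterior = 0.391620 / 0.420260 ≈ 0.932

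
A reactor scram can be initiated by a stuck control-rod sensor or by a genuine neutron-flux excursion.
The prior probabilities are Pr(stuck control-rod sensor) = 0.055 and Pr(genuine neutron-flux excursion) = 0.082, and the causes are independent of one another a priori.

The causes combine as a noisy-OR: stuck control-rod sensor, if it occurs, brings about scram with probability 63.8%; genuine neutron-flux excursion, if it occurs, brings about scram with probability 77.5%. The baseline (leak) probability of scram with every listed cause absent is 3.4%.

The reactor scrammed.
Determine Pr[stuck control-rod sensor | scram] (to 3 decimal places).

Pr[stuck control-rod sensor | scram] ≈ 0.291

Under noisy-OR, P(scram | causes) = 1 − (1−0.034)·∏(1−qᵢ) over the active causes.
Sum P(scram|·) weighted by the priors over the 4 (stuck control-rod sensor, genuine neutron-flux excursion) configurations:
  P(scram) = 0.034·0.945·0.918 + 0.78265·0.945·0.082 + 0.650308·0.055·0.918 + 0.921319·0.055·0.082
        = 0.029495 + 0.060648 + 0.032834 + 0.004155 = 0.127132
Configurations with stuck control-rod sensor contribute 0.036989, so
  P(stuck control-rod sensor | scram) = 0.036989 / 0.127132 ≈ 0.291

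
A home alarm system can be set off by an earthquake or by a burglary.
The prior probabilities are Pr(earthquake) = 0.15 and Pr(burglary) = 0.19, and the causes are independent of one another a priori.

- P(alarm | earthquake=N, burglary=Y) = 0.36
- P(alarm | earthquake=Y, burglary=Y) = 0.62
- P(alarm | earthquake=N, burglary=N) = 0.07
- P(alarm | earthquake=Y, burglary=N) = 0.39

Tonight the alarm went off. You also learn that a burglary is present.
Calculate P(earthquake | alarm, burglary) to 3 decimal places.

P(earthquake | alarm, burglary) ≈ 0.233

Sum P(alarm|·) weighted by the priors over both values of earthquake:
  P(alarm | burglary) = 0.36*0.85 + 0.62*0.15
        = 0.306000 + 0.093000 = 0.399000
Configurations with earthquake contribute 0.093000, so
  P(earthquake | alarm, burglary) = 0.093000 / 0.399000 ≈ 0.233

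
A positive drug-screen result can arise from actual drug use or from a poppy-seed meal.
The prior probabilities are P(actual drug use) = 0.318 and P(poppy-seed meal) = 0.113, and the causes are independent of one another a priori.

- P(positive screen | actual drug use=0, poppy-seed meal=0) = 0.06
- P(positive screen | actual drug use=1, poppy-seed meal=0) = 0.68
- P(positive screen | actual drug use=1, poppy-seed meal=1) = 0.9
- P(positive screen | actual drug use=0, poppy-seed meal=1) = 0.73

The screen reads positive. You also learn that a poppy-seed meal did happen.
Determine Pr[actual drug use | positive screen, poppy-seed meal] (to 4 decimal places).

P(positive screen | poppy-seed meal) = 0.73×0.682 + 0.9×0.318 = 0.497860 + 0.286200 = 0.784060
Of this, 0.286200 comes from 0.9×0.318 (the actual drug use=true cases).
Hence the posterior is 0.286200/0.784060 ≈ 0.3650.

Pr[actual drug use | positive screen, poppy-seed meal] ≈ 0.3650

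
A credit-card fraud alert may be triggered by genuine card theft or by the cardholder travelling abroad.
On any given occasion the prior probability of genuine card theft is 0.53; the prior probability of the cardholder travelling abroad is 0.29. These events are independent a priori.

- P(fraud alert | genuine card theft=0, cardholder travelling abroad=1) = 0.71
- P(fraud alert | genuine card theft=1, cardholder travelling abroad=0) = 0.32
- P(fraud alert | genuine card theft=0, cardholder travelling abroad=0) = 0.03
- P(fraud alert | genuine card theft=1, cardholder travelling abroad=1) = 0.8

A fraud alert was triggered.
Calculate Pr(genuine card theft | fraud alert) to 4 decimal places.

Pr(genuine card theft | fraud alert) ≈ 0.6950

P(fraud alert) = 0.03×0.47×0.71 + 0.71×0.47×0.29 + 0.32×0.53×0.71 + 0.8×0.53×0.29 = 0.010011 + 0.096773 + 0.120416 + 0.122960 = 0.350160
Of this, 0.243376 comes from 0.120416 + 0.122960 (the genuine card theft=true cases).
P(genuine card theft | fraud alert) = 0.243376 / 0.350160 ≈ 0.6950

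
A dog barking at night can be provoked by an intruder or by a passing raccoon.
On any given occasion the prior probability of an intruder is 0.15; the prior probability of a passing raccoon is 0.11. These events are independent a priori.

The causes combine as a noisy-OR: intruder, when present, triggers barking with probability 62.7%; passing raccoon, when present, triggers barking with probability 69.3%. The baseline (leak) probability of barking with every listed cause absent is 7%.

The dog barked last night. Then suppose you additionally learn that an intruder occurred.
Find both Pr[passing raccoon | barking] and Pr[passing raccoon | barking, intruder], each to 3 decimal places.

Pr[passing raccoon | barking] ≈ 0.368; Pr[passing raccoon | barking, intruder] ≈ 0.145

Under noisy-OR, P(barking | causes) = 1 − (1−0.07)·∏(1−qᵢ) over the active causes.
P(barking) = 0.07×0.85×0.89 + 0.71449×0.85×0.11 + 0.65311×0.15×0.89 + 0.893505×0.15×0.11 = 0.052955 + 0.066805 + 0.087190 + 0.014743 = 0.221693
The passing raccoon-present share is 0.066805 + 0.014743 = 0.081548.
P(passing raccoon | barking) = 0.081548 / 0.221693 ≈ 0.368

Now also conditioning on intruder=true:
P(barking | intruder) = 0.65311×0.89 + 0.893505×0.11 = 0.581268 + 0.098286 = 0.679554
Of this, 0.098286 comes from 0.893505×0.11 (the passing raccoon=true cases).
So P(passing raccoon | barking, intruder) = 0.098286/0.679554 ≈ 0.145.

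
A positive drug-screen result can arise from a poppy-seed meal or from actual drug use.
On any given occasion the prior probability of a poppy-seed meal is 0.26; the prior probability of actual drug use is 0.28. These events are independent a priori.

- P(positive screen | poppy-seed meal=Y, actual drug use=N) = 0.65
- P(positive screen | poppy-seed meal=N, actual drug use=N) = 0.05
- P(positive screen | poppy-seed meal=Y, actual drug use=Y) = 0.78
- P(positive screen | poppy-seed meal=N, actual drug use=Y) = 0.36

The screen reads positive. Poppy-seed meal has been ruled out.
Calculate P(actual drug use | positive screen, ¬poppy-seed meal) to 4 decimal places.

P(actual drug use | positive screen, ¬poppy-seed meal) ≈ 0.7368

For the numerator, keep only actual drug use=true terms: 0.36·0.28 = 0.100800
Denominator P(positive screen | ¬poppy-seed meal): 0.05·0.72 + 0.36·0.28 = 0.136800
P(actual drug use | positive screen, ¬poppy-seed meal) = 0.100800/0.136800 ≈ 0.7368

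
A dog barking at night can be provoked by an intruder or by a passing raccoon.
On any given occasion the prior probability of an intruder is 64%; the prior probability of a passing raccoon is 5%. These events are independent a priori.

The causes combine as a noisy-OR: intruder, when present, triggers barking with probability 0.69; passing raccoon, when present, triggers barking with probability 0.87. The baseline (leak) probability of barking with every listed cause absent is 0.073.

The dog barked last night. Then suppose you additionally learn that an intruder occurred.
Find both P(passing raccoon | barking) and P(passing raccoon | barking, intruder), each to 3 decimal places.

P(passing raccoon | barking) ≈ 0.092; P(passing raccoon | barking, intruder) ≈ 0.066

Under noisy-OR, P(barking | causes) = 1 − (1−0.073)·∏(1−qᵢ) over the active causes.
P(barking) = 0.073*0.36*0.95 + 0.87949*0.36*0.05 + 0.71263*0.64*0.95 + 0.962642*0.64*0.05 = 0.024966 + 0.015831 + 0.433279 + 0.030805 = 0.504881
The passing raccoon-present share is 0.015831 + 0.030805 = 0.046636.
So P(passing raccoon | barking) = 0.046636/0.504881 ≈ 0.092.

Now also conditioning on intruder=true:
Numerator (weight on configurations with passing raccoon): 0.962642*0.05 = 0.048132
Denominator P(barking | intruder): 0.71263*0.95 + 0.962642*0.05 = 0.725130
Posterior = 0.048132 / 0.725130 ≈ 0.066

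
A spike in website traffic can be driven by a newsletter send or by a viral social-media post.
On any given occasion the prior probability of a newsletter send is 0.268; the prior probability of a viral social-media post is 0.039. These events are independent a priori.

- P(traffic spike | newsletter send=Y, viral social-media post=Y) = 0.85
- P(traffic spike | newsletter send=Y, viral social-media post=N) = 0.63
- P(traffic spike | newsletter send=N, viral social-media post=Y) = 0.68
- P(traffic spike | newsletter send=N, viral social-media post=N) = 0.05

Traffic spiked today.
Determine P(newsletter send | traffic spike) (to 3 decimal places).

P(newsletter send | traffic spike) ≈ 0.758

Enumerate the 4 (newsletter send, viral social-media post) configurations and weight by the priors:
  P(traffic spike) = 0.05*0.732*0.961 + 0.68*0.732*0.039 + 0.63*0.268*0.961 + 0.85*0.268*0.039
        = 0.035173 + 0.019413 + 0.162255 + 0.008884 = 0.225725
Keeping only the newsletter send-present terms gives 0.171139, so
  P(newsletter send | traffic spike) = 0.171139 / 0.225725 ≈ 0.758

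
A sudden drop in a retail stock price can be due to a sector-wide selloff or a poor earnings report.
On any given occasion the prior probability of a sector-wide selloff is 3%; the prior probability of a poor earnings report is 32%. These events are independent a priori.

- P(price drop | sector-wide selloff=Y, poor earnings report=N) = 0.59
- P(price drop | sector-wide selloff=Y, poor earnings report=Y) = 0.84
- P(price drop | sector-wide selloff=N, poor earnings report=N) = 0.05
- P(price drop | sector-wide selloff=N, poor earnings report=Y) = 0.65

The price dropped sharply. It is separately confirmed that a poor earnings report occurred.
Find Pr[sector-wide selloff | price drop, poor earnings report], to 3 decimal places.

For the numerator, keep only sector-wide selloff=true terms: 0.84*0.03 = 0.025200
Denominator P(price drop | poor earnings report): 0.65*0.97 + 0.84*0.03 = 0.655700
P(sector-wide selloff | price drop, poor earnings report) = 0.025200/0.655700 ≈ 0.038

Pr[sector-wide selloff | price drop, poor earnings report] ≈ 0.038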